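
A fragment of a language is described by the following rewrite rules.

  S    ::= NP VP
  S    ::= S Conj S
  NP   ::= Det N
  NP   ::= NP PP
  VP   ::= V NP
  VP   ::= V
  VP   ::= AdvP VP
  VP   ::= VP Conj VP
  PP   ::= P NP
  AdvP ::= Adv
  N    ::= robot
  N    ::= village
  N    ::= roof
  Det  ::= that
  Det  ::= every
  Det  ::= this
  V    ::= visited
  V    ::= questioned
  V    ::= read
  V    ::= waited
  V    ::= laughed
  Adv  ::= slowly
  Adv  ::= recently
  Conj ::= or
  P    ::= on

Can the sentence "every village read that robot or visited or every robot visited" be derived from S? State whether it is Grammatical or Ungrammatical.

S
  S
    NP
      Det: every
      N: village
    VP
      VP
        V: read
        NP
          Det: that
          N: robot
      Conj: or
      VP
        V: visited
  Conj: or
  S
    NP
      Det: every
      N: robot
    VP
      V: visited
Every word is introduced by a lexical rule and the phrasal rules combine the resulting categories into a single S.

Grammatical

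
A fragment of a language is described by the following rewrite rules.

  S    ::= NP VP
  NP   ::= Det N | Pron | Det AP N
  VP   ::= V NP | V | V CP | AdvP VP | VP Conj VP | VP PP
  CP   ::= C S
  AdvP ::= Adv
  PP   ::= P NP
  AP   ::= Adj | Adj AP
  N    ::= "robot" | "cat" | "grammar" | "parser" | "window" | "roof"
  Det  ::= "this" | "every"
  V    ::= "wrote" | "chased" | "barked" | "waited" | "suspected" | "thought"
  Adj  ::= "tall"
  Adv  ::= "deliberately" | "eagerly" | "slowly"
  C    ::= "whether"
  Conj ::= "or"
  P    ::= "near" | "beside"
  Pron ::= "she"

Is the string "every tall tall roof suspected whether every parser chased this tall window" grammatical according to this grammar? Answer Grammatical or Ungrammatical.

Grammatical

[S [NP [Det every] [AP [Adj tall] [AP [Adj tall]]] [N roof]] [VP [V suspected] [CP [C whether] [S [NP [Det every] [N parser]] [VP [V chased] [NP [Det this] [AP [Adj tall]] [N window]]]]]]]
Every word is introduced by a lexical rule and the phrasal rules combine the resulting categories into a single S.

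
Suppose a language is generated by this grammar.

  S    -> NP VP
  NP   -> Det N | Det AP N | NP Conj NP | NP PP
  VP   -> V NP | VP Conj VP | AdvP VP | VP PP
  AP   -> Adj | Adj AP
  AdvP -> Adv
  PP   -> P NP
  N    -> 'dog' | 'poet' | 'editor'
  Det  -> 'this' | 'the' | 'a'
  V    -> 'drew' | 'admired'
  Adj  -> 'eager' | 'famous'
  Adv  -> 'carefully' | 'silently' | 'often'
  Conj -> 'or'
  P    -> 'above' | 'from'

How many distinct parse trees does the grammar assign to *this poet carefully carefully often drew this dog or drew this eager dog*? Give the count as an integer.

4

Two of the 4 distinct bracketings:
[S [NP [Det this] [N poet]] [VP [VP [AdvP [Adv carefully]] [VP [AdvP [Adv carefully]] [VP [AdvP [Adv often]] [VP [V drew] [NP [Det this] [N dog]]]]]] [Conj or] [VP [V drew] [NP [Det this] [AP [Adj eager]] [N dog]]]]]
[S [NP [Det this] [N poet]] [VP [AdvP [Adv carefully]] [VP [VP [AdvP [Adv carefully]] [VP [AdvP [Adv often]] [VP [V drew] [NP [Det this] [N dog]]]]] [Conj or] [VP [V drew] [NP [Det this] [AP [Adj eager]] [N dog]]]]]]
The trees differ in how a recursive rule is bracketed over the same span.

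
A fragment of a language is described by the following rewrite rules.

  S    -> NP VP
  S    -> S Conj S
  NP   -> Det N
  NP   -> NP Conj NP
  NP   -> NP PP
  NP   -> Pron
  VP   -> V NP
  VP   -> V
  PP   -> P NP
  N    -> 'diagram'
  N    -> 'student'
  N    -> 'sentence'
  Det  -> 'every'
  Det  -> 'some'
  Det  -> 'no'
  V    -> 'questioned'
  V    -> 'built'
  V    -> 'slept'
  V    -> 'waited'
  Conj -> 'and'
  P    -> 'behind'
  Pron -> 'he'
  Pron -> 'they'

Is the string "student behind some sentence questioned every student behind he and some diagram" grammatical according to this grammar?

Ungrammatical

For S → NP VP, no prefix of the string parses as an NP. The alternative S rule S → S Conj S likewise has no satisfying split.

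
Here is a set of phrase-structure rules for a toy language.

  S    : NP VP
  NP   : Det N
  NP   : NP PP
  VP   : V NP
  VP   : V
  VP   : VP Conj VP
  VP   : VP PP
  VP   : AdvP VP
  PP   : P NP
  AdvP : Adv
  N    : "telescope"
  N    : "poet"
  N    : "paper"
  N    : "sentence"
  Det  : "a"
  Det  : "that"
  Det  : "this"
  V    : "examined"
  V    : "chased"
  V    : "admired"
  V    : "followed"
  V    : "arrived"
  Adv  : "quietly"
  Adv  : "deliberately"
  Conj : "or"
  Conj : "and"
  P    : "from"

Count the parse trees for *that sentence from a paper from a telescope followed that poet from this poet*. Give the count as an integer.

Two of the 4 distinct bracketings:
[S [NP [NP [Det that] [N sentence]] [PP [P from] [NP [NP [Det a] [N paper]] [PP [P from] [NP [Det a] [N telescope]]]]]] [VP [V followed] [NP [NP [Det that] [N poet]] [PP [P from] [NP [Det this] [N poet]]]]]]
[S [NP [NP [Det that] [N sentence]] [PP [P from] [NP [NP [Det a] [N paper]] [PP [P from] [NP [Det a] [N telescope]]]]]] [VP [VP [V followed] [NP [Det that] [N poet]]] [PP [P from] [NP [Det this] [N poet]]]]]
The difference turns on whether VP → VP PP is used at the relevant span, versus an alternative expansion of VP.

4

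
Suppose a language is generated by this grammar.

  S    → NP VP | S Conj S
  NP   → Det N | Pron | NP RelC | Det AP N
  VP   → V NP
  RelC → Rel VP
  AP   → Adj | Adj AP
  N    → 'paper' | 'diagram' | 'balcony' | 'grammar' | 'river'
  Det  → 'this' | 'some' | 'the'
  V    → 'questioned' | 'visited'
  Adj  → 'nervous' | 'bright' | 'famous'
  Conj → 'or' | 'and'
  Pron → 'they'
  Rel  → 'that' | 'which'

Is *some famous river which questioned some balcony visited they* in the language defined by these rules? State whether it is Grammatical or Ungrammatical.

[S [NP [NP [Det some] [AP [Adj famous]] [N river]] [RelC [Rel which] [VP [V questioned] [NP [Det some] [N balcony]]]]] [VP [V visited] [NP [Pron they]]]]
The bracketing above is licensed at every node by one of the given productions, with S at the root.

Grammatical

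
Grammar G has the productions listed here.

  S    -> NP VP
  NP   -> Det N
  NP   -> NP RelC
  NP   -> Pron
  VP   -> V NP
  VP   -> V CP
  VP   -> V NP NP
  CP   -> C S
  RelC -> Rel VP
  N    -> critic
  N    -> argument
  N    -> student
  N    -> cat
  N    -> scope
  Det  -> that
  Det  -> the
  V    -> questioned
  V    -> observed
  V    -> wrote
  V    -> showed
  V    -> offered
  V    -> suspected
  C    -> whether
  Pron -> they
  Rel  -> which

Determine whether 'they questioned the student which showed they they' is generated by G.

S
  NP
    Pron: they
  VP
    V: questioned
    NP
      NP
        Det: the
        N: student
      RelC
        Rel: which
        VP
          V: showed
          NP
            Pron: they
          NP
            Pron: they
Every word is introduced by a lexical rule and the phrasal rules combine the resulting categories into a single S.

Grammatical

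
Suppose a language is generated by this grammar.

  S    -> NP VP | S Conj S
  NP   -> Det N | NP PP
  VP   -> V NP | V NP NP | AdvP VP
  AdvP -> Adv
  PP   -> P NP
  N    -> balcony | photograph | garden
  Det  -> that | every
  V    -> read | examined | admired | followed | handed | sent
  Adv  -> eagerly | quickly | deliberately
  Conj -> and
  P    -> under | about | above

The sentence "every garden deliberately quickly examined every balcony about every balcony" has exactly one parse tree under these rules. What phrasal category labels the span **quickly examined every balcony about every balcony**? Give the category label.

VP

[S [NP [Det every] [N garden]] [VP [AdvP [Adv deliberately]] [VP [AdvP [Adv quickly]] [VP [V examined] [NP [NP [Det every] [N balcony]] [PP [P about] [NP [Det every] [N balcony]]]]]]]]
The span 'quickly examined every balcony about every balcony' is the VP node built by VP → AdvP VP.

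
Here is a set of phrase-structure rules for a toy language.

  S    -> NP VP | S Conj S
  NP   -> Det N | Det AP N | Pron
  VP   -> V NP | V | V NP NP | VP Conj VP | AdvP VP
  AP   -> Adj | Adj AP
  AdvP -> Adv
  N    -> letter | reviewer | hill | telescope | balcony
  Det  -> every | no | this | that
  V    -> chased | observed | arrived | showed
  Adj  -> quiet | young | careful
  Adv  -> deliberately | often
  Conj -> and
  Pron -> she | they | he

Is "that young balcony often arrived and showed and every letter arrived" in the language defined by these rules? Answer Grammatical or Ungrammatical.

S
  S
    NP
      Det: that
      AP
        Adj: young
      N: balcony
    VP
      VP
        AdvP
          Adv: often
        VP
          V: arrived
      Conj: and
      VP
        V: showed
  Conj: and
  S
    NP
      Det: every
      N: letter
    VP
      V: arrived
Every word is introduced by a lexical rule and the phrasal rules combine the resulting categories into a single S.

Grammatical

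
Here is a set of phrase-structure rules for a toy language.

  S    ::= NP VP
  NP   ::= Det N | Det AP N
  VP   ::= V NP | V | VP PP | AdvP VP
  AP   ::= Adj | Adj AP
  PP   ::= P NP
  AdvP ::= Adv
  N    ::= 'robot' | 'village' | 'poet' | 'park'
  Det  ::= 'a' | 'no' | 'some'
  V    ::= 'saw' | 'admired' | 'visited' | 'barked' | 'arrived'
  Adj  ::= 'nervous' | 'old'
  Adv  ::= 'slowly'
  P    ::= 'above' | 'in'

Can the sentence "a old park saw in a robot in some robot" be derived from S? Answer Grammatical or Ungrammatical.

[S [NP [Det a] [AP [Adj old]] [N park]] [VP [VP [VP [V saw]] [PP [P in] [NP [Det a] [N robot]]]] [PP [P in] [NP [Det some] [N robot]]]]]
Each bracket corresponds to one application of a listed rule, so the string is derivable from S.

Grammatical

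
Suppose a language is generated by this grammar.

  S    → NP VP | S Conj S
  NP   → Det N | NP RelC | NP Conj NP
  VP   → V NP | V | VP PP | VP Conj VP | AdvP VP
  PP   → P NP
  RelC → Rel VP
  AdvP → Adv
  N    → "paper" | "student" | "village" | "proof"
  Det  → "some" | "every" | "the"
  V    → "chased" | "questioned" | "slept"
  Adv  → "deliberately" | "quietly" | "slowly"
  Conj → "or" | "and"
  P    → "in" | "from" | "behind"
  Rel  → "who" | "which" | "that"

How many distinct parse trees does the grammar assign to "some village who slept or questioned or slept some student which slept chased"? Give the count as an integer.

Two of the 4 distinct bracketings:
[S [NP [NP [Det some] [N village]] [RelC [Rel who] [VP [VP [V slept]] [Conj or] [VP [VP [V questioned]] [Conj or] [VP [V slept] [NP [NP [Det some] [N student]] [RelC [Rel which] [VP [V slept]]]]]]]]] [VP [V chased]]]
[S [NP [NP [Det some] [N village]] [RelC [Rel who] [VP [VP [VP [V slept]] [Conj or] [VP [V questioned]]] [Conj or] [VP [V slept] [NP [NP [Det some] [N student]] [RelC [Rel which] [VP [V slept]]]]]]]] [VP [V chased]]]
The trees differ in how a recursive rule is bracketed over the same span.

4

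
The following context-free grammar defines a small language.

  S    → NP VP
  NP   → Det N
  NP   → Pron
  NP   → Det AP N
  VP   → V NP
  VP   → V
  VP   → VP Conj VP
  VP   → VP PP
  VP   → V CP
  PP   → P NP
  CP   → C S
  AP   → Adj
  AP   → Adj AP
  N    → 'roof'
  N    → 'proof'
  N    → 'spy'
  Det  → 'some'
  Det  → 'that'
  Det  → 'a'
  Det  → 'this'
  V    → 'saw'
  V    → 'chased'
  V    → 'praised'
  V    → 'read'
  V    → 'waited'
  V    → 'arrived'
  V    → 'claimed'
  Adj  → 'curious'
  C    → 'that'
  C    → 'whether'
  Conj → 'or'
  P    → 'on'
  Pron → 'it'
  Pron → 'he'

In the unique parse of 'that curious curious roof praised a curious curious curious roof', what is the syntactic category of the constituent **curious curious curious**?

S
  NP
    Det: that
    AP
      Adj: curious
      AP
        Adj: curious
    N: roof
  VP
    V: praised
    NP
      Det: a
      AP
        Adj: curious
        AP
          Adj: curious
          AP
            Adj: curious
      N: roof
The span 'curious curious curious' is the AP node built by AP → Adj AP.

AP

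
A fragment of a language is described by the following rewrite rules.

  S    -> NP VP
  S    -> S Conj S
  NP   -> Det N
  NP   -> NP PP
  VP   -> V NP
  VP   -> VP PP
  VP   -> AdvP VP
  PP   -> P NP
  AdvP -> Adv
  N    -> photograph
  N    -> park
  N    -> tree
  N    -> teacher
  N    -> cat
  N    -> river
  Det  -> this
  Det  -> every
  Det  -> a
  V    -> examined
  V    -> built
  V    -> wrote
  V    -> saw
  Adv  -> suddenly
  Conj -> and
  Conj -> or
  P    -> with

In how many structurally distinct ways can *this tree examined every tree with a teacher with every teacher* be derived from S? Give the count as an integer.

Two of the 5 distinct bracketings:
[S [NP [Det this] [N tree]] [VP [V examined] [NP [NP [Det every] [N tree]] [PP [P with] [NP [NP [Det a] [N teacher]] [PP [P with] [NP [Det every] [N teacher]]]]]]]]
[S [NP [Det this] [N tree]] [VP [V examined] [NP [NP [NP [Det every] [N tree]] [PP [P with] [NP [Det a] [N teacher]]]] [PP [P with] [NP [Det every] [N teacher]]]]]]
The trees differ in how a recursive rule is bracketed over the same span.

5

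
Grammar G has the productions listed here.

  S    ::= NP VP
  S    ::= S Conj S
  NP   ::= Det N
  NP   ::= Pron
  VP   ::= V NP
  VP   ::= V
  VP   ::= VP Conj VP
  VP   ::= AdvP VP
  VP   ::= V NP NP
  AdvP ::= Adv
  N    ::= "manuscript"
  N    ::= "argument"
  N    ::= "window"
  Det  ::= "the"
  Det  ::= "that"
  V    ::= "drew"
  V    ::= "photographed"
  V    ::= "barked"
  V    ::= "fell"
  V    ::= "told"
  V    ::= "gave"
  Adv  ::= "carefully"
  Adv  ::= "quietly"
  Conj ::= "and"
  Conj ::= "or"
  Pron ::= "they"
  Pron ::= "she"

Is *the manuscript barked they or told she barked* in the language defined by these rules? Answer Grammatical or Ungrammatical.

Ungrammatical

For S → NP VP, the only prefix that parses as NP is 'the manuscript', but the remainder 'barked they or told she barked' is not a VP under these rules. The alternative S rule S → S Conj S likewise has no satisfying split.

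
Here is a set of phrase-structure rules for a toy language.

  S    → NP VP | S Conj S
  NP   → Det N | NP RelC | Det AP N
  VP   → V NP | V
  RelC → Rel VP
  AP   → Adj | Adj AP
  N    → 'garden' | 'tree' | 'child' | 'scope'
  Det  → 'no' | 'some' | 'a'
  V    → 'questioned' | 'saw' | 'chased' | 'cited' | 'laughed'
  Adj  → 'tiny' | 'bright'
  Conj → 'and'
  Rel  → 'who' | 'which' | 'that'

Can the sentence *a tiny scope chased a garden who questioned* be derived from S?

[S [NP [Det a] [AP [Adj tiny]] [N scope]] [VP [V chased] [NP [NP [Det a] [N garden]] [RelC [Rel who] [VP [V questioned]]]]]]
Every word is introduced by a lexical rule and the phrasal rules combine the resulting categories into a single S.

Grammatical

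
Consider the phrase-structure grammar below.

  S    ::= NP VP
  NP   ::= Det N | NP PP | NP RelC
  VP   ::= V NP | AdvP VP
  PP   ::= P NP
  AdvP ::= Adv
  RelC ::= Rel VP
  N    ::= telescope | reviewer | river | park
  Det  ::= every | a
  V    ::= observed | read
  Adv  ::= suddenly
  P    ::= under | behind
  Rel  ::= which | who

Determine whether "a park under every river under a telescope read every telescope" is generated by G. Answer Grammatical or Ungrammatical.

Grammatical

S
  NP
    NP
      Det: a
      N: park
    PP
      P: under
      NP
        NP
          Det: every
          N: river
        PP
          P: under
          NP
            Det: a
            N: telescope
  VP
    V: read
    NP
      Det: every
      N: telescope
Every word is introduced by a lexical rule and the phrasal rules combine the resulting categories into a single S.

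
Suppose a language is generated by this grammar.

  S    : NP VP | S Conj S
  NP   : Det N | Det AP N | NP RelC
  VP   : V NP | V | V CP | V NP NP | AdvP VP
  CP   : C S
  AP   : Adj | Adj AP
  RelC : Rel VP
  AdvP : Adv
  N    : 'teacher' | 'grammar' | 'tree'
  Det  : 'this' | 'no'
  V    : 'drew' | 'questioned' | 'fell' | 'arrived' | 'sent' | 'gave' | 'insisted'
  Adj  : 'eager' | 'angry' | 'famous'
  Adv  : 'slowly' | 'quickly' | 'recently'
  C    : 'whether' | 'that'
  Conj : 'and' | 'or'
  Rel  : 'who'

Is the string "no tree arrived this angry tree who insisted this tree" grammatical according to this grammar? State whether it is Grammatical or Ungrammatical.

[S [NP [Det no] [N tree]] [VP [V arrived] [NP [NP [Det this] [AP [Adj angry]] [N tree]] [RelC [Rel who] [VP [V insisted] [NP [Det this] [N tree]]]]]]]
The bracketing above is licensed at every node by one of the given productions, with S at the root.

Grammatical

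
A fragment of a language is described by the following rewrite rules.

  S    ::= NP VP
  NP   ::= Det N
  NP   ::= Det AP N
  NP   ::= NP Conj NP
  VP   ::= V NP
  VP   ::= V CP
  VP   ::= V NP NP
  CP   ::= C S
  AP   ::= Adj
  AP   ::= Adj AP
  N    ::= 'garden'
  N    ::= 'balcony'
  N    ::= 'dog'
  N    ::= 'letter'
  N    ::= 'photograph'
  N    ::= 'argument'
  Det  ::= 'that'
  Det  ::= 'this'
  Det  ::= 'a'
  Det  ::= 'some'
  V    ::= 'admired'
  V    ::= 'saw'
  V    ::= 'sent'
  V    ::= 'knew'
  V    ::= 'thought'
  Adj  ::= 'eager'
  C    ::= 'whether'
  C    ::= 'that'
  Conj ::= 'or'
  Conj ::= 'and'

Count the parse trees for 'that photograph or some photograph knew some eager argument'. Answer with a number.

[S [NP [NP [Det that] [N photograph]] [Conj or] [NP [Det some] [N photograph]]] [VP [V knew] [NP [Det some] [AP [Adj eager]] [N argument]]]]
No rule offers an alternative attachment or grouping for any span, so this is the only derivation.

1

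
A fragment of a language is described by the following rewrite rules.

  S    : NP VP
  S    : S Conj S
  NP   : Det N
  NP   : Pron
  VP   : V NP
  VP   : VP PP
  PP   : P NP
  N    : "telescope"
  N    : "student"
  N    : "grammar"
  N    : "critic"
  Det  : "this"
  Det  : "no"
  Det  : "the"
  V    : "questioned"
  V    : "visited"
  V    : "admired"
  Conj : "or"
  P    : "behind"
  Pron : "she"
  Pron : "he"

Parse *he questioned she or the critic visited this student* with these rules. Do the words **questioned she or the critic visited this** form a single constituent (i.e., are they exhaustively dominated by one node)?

No

[S [S [NP [Pron he]] [VP [V questioned] [NP [Pron she]]]] [Conj or] [S [NP [Det the] [N critic]] [VP [V visited] [NP [Det this] [N student]]]]]
The smallest constituent containing 'questioned she or the critic visited this' is the S spanning 'he questioned she or the critic visited this student'; no single node in the tree dominates exactly the given words.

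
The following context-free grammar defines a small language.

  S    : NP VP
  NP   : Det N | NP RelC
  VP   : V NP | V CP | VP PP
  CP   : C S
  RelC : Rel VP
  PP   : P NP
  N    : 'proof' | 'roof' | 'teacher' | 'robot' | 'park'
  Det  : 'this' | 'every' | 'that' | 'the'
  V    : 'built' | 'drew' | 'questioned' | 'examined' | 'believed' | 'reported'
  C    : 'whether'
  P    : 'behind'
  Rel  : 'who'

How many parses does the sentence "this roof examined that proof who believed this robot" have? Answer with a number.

[S [NP [Det this] [N roof]] [VP [V examined] [NP [NP [Det that] [N proof]] [RelC [Rel who] [VP [V believed] [NP [Det this] [N robot]]]]]]]
No rule offers an alternative attachment or grouping for any span, so this is the only derivation.

1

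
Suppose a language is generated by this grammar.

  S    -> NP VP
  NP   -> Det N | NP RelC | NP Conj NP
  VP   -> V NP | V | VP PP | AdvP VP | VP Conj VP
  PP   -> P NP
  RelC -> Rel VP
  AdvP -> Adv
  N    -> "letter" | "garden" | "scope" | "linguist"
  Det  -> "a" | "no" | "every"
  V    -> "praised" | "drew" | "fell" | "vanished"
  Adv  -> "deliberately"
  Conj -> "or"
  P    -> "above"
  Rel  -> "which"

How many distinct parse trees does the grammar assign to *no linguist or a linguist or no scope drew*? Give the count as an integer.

The two bracketings:
[S [NP [NP [Det no] [N linguist]] [Conj or] [NP [NP [Det a] [N linguist]] [Conj or] [NP [Det no] [N scope]]]] [VP [V drew]]]
[S [NP [NP [NP [Det no] [N linguist]] [Conj or] [NP [Det a] [N linguist]]] [Conj or] [NP [Det no] [N scope]]] [VP [V drew]]]
The trees differ in how a recursive rule is bracketed over the same span.

2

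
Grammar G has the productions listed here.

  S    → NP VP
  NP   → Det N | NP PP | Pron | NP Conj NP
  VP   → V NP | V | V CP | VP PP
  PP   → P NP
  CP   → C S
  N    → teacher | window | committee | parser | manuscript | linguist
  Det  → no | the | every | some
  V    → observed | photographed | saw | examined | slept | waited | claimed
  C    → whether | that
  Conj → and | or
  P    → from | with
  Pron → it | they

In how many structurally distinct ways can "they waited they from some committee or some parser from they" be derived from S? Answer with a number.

10

Two of the 10 distinct bracketings:
[S [NP [Pron they]] [VP [V waited] [NP [NP [Pron they]] [PP [P from] [NP [NP [NP [Det some] [N committee]] [Conj or] [NP [Det some] [N parser]]] [PP [P from] [NP [Pron they]]]]]]]]
[S [NP [Pron they]] [VP [V waited] [NP [NP [Pron they]] [PP [P from] [NP [NP [Det some] [N committee]] [Conj or] [NP [NP [Det some] [N parser]] [PP [P from] [NP [Pron they]]]]]]]]]
The trees differ in how a recursive rule is bracketed over the same span.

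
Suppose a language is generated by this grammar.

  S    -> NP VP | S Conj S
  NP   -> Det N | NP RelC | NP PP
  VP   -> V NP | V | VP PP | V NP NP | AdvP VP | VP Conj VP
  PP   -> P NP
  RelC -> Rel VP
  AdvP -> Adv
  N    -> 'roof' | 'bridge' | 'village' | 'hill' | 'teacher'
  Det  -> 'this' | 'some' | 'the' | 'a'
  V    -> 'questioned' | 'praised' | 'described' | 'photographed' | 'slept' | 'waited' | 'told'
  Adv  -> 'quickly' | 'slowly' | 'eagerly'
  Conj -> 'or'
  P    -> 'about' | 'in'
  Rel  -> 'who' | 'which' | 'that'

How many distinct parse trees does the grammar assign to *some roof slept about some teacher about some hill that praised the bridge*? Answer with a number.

3

Two of the 3 distinct bracketings:
[S [NP [Det some] [N roof]] [VP [VP [V slept]] [PP [P about] [NP [NP [NP [Det some] [N teacher]] [PP [P about] [NP [Det some] [N hill]]]] [RelC [Rel that] [VP [V praised] [NP [Det the] [N bridge]]]]]]]]
[S [NP [Det some] [N roof]] [VP [VP [V slept]] [PP [P about] [NP [NP [Det some] [N teacher]] [PP [P about] [NP [NP [Det some] [N hill]] [RelC [Rel that] [VP [V praised] [NP [Det the] [N bridge]]]]]]]]]]
The trees differ in how a recursive rule is bracketed over the same span.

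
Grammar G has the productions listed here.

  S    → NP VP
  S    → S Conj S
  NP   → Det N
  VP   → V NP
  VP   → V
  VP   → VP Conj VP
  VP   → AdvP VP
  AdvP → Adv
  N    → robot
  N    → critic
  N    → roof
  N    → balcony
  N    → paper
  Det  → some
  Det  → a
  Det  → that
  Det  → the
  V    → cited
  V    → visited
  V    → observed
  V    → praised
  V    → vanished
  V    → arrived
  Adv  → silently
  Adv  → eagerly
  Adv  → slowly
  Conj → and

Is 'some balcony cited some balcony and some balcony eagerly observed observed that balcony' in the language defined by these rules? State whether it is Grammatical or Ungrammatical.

A V word can never sit immediately before a V word in any string this grammar generates, so the substring 'observed observed' rules out a derivation.

Ungrammatical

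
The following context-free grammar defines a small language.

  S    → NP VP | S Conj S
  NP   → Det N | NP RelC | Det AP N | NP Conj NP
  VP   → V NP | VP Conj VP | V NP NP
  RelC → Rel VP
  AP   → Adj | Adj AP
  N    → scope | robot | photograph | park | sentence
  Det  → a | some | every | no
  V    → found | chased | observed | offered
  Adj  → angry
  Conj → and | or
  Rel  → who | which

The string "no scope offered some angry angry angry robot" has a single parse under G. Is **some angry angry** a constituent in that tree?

No

[S [NP [Det no] [N scope]] [VP [V offered] [NP [Det some] [AP [Adj angry] [AP [Adj angry] [AP [Adj angry]]]] [N robot]]]]
The smallest constituent containing 'some angry angry' is the NP spanning 'some angry angry angry robot'; no single node in the tree dominates exactly the given words.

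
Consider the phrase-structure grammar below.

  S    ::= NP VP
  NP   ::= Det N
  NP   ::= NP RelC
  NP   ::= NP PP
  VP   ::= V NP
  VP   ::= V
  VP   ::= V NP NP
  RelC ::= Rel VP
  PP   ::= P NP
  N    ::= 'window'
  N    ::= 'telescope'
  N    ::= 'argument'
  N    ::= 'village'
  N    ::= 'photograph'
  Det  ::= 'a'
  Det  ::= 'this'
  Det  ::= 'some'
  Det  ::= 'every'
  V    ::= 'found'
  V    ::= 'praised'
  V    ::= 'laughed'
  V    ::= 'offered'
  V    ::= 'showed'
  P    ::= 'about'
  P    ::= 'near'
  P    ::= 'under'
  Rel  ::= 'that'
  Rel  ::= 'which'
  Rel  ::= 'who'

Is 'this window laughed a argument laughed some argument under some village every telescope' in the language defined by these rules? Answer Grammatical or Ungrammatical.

Ungrammatical

For S → NP VP, the only prefix that parses as NP is 'this window', but the remainder 'laughed a argument laughed some argument under some village every telescope' is not a VP under these rules.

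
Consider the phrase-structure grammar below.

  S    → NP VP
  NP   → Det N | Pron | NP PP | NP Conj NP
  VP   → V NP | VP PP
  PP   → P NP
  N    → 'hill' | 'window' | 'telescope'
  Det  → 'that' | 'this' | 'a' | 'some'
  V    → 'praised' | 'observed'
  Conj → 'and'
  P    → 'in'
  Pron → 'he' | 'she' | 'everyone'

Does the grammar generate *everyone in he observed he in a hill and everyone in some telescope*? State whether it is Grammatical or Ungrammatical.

Grammatical

S
  NP
    NP
      Pron: everyone
    PP
      P: in
      NP
        Pron: he
  VP
    V: observed
    NP
      NP
        Pron: he
      PP
        P: in
        NP
          NP
            NP
              Det: a
              N: hill
            Conj: and
            NP
              Pron: everyone
          PP
            P: in
            NP
              Det: some
              N: telescope
Every word is introduced by a lexical rule and the phrasal rules combine the resulting categories into a single S.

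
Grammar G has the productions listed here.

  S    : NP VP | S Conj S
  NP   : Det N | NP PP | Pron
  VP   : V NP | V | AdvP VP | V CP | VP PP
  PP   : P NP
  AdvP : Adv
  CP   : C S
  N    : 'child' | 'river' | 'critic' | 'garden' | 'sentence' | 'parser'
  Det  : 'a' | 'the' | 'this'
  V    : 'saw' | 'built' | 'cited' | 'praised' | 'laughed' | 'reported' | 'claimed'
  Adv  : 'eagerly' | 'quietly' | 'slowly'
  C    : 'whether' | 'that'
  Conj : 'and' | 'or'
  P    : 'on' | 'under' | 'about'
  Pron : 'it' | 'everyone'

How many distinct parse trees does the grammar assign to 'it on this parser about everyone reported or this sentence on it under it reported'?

4

Two of the 4 distinct bracketings:
[S [S [NP [NP [Pron it]] [PP [P on] [NP [NP [Det this] [N parser]] [PP [P about] [NP [Pron everyone]]]]]] [VP [V reported]]] [Conj or] [S [NP [NP [Det this] [N sentence]] [PP [P on] [NP [NP [Pron it]] [PP [P under] [NP [Pron it]]]]]] [VP [V reported]]]]
[S [S [NP [NP [Pron it]] [PP [P on] [NP [NP [Det this] [N parser]] [PP [P about] [NP [Pron everyone]]]]]] [VP [V reported]]] [Conj or] [S [NP [NP [NP [Det this] [N sentence]] [PP [P on] [NP [Pron it]]]] [PP [P under] [NP [Pron it]]]] [VP [V reported]]]]
The trees differ in how a recursive rule is bracketed over the same span.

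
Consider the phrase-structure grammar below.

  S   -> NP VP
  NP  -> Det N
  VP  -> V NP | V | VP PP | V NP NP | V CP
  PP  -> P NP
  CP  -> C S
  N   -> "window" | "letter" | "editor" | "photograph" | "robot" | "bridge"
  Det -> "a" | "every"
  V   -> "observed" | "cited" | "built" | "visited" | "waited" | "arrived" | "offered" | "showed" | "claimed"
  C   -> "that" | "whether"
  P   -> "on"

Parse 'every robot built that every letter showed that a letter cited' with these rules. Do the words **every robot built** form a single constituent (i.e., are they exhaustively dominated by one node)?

No

[S [NP [Det every] [N robot]] [VP [V built] [CP [C that] [S [NP [Det every] [N letter]] [VP [V showed] [CP [C that] [S [NP [Det a] [N letter]] [VP [V cited]]]]]]]]]
The smallest constituent containing 'every robot built' is the S spanning 'every robot built that every letter showed that a letter cited'; no single node in the tree dominates exactly the given words.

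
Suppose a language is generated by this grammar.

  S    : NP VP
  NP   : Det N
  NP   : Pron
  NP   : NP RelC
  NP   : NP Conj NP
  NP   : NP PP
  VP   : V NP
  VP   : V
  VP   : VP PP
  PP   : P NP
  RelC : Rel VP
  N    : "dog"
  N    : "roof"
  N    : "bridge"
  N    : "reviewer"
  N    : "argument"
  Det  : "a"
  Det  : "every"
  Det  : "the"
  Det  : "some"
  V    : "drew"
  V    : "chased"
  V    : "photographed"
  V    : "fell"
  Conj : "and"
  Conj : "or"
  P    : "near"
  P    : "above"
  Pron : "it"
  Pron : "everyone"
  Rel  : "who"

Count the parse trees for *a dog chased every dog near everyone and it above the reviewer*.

10

Two of the 10 distinct bracketings:
[S [NP [Det a] [N dog]] [VP [V chased] [NP [NP [NP [Det every] [N dog]] [PP [P near] [NP [Pron everyone]]]] [Conj and] [NP [NP [Pron it]] [PP [P above] [NP [Det the] [N reviewer]]]]]]]
[S [NP [Det a] [N dog]] [VP [V chased] [NP [NP [Det every] [N dog]] [PP [P near] [NP [NP [Pron everyone]] [Conj and] [NP [NP [Pron it]] [PP [P above] [NP [Det the] [N reviewer]]]]]]]]]
The trees differ in how a recursive rule is bracketed over the same span.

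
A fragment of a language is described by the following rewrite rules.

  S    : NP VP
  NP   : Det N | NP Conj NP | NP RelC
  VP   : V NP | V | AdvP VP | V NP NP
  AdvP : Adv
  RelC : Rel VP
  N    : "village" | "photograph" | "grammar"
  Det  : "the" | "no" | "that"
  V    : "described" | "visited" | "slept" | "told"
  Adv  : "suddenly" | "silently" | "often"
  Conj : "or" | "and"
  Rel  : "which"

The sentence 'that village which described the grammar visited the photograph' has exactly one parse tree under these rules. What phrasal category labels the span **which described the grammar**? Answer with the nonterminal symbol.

[S [NP [NP [Det that] [N village]] [RelC [Rel which] [VP [V described] [NP [Det the] [N grammar]]]]] [VP [V visited] [NP [Det the] [N photograph]]]]
The span 'which described the grammar' is the RelC node built by RelC → Rel VP.

RelC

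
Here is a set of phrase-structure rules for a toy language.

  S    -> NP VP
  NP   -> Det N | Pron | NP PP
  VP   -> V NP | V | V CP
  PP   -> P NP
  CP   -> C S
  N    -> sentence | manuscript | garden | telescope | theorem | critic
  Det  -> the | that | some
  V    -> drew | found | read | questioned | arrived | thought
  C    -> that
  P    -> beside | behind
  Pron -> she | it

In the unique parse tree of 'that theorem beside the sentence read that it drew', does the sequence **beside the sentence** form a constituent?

[S [NP [NP [Det that] [N theorem]] [PP [P beside] [NP [Det the] [N sentence]]]] [VP [V read] [CP [C that] [S [NP [Pron it]] [VP [V drew]]]]]]
The words 'beside the sentence' are exhaustively dominated by a single PP node (built by PP → P NP), so they form a constituent.

Yes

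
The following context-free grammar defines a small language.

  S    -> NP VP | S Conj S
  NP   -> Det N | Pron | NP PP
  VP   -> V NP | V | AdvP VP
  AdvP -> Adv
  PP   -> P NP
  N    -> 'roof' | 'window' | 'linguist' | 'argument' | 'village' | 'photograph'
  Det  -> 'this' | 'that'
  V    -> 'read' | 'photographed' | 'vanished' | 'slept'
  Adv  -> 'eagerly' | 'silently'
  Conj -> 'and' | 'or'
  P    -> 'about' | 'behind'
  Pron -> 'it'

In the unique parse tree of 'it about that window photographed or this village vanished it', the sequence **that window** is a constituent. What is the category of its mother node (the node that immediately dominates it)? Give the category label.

[S [S [NP [NP [Pron it]] [PP [P about] [NP [Det that] [N window]]]] [VP [V photographed]]] [Conj or] [S [NP [Det this] [N village]] [VP [V vanished] [NP [Pron it]]]]]
The span 'that window' is the NP node built by NP → Det N.
Its mother is the PP built by PP → P NP.

PP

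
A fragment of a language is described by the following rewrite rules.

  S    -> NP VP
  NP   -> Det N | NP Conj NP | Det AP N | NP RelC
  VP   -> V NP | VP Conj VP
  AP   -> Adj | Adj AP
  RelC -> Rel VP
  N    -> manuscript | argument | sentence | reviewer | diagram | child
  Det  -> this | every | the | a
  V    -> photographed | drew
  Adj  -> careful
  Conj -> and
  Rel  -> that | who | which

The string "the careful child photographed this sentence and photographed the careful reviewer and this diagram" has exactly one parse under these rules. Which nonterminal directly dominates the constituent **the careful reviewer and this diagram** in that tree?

VP

S
  NP
    Det: the
    AP
      Adj: careful
    N: child
  VP
    VP
      V: photographed
      NP
        Det: this
        N: sentence
    Conj: and
    VP
      V: photographed
      NP
        NP
          Det: the
          AP
            Adj: careful
          N: reviewer
        Conj: and
        NP
          Det: this
          N: diagram
The span 'the careful reviewer and this diagram' is the NP node built by NP → NP Conj NP.
Its mother is the VP built by VP → V NP.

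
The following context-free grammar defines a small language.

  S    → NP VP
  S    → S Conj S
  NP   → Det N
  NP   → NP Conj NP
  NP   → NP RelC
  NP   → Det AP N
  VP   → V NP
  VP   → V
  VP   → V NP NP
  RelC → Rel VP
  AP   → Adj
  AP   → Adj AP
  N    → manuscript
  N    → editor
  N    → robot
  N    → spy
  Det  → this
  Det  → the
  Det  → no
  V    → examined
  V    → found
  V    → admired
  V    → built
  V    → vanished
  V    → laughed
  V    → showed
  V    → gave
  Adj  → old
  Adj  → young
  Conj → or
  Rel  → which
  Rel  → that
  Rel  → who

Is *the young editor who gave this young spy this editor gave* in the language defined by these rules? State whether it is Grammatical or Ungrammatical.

[S [NP [NP [Det the] [AP [Adj young]] [N editor]] [RelC [Rel who] [VP [V gave] [NP [Det this] [AP [Adj young]] [N spy]] [NP [Det this] [N editor]]]]] [VP [V gave]]]
Each bracket corresponds to one application of a listed rule, so the string is derivable from S.

Grammatical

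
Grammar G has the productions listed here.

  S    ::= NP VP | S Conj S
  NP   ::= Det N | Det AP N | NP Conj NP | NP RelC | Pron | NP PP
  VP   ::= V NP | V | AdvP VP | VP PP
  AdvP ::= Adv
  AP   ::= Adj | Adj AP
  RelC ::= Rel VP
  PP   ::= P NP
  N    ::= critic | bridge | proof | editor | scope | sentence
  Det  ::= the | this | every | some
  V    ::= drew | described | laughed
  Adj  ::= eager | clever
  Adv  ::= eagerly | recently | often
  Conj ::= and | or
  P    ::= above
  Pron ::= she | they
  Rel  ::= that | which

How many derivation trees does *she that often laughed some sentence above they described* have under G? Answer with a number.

4

Two of the 4 distinct bracketings:
[S [NP [NP [Pron she]] [RelC [Rel that] [VP [AdvP [Adv often]] [VP [V laughed] [NP [NP [Det some] [N sentence]] [PP [P above] [NP [Pron they]]]]]]]] [VP [V described]]]
[S [NP [NP [Pron she]] [RelC [Rel that] [VP [AdvP [Adv often]] [VP [VP [V laughed] [NP [Det some] [N sentence]]] [PP [P above] [NP [Pron they]]]]]]] [VP [V described]]]
The difference turns on whether NP → NP PP is used at the relevant span, versus an alternative expansion of NP.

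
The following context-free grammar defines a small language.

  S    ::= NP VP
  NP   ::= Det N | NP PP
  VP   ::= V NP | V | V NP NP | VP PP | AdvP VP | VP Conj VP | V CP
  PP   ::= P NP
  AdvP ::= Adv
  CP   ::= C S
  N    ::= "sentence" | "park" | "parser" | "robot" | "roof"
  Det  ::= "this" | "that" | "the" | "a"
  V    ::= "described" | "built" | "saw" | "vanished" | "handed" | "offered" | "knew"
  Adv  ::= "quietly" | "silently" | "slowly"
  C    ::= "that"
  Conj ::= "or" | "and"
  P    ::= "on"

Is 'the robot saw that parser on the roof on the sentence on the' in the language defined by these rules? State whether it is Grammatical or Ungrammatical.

Ungrammatical

For S → NP VP, the only prefix that parses as NP is 'the robot', but the remainder 'saw that parser on the roof on the sentence on the' is not a VP under these rules.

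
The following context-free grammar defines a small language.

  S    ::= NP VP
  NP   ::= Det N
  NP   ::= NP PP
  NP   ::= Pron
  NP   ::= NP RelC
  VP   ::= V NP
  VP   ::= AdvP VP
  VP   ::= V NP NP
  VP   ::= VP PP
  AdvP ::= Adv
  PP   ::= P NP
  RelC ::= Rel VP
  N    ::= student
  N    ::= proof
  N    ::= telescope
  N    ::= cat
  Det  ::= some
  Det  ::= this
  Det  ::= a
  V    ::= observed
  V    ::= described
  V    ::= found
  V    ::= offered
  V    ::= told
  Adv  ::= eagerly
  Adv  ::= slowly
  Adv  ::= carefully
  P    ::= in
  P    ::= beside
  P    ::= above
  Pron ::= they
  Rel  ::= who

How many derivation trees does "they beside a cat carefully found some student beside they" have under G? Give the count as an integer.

3

Two of the 3 distinct bracketings:
[S [NP [NP [Pron they]] [PP [P beside] [NP [Det a] [N cat]]]] [VP [AdvP [Adv carefully]] [VP [V found] [NP [NP [Det some] [N student]] [PP [P beside] [NP [Pron they]]]]]]]
[S [NP [NP [Pron they]] [PP [P beside] [NP [Det a] [N cat]]]] [VP [AdvP [Adv carefully]] [VP [VP [V found] [NP [Det some] [N student]]] [PP [P beside] [NP [Pron they]]]]]]
The difference turns on whether VP → VP PP is used at the relevant span, versus an alternative expansion of VP.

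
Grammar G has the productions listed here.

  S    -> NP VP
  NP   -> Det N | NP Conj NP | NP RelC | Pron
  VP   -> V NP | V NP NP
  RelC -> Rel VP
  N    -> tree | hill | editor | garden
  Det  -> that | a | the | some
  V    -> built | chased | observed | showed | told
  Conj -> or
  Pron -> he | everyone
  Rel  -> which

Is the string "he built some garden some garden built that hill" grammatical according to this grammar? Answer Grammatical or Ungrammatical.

Ungrammatical

For S → NP VP, the only prefix that parses as NP is 'he', but the remainder 'built some garden some garden built that hill' is not a VP under these rules.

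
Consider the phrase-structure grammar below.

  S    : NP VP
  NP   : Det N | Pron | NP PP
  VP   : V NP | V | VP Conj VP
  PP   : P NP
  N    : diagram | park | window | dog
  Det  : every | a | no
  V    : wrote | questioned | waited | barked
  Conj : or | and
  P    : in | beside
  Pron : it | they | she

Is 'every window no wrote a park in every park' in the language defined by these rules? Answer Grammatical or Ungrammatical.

Ungrammatical

An N word can never sit immediately before a Det word in any string this grammar generates, so the substring 'window no' rules out a derivation.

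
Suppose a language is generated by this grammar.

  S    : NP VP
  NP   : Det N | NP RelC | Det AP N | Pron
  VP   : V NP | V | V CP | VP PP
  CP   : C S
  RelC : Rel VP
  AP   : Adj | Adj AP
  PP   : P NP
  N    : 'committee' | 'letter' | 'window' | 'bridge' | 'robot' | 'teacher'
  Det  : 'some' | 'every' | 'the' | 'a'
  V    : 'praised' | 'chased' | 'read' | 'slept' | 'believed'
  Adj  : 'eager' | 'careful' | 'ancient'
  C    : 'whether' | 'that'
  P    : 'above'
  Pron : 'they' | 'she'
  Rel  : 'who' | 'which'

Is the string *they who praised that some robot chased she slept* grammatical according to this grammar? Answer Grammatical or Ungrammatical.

[S [NP [NP [Pron they]] [RelC [Rel who] [VP [V praised] [CP [C that] [S [NP [Det some] [N robot]] [VP [V chased] [NP [Pron she]]]]]]]] [VP [V slept]]]
The bracketing above is licensed at every node by one of the given productions, with S at the root.

Grammatical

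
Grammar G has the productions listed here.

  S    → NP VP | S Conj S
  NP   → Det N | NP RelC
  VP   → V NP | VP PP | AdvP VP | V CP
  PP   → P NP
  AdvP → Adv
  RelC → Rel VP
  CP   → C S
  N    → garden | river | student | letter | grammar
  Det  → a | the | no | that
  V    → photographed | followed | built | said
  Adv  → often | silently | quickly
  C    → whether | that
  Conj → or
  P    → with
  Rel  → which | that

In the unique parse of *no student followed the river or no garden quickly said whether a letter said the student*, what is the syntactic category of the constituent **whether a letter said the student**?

CP

[S [S [NP [Det no] [N student]] [VP [V followed] [NP [Det the] [N river]]]] [Conj or] [S [NP [Det no] [N garden]] [VP [AdvP [Adv quickly]] [VP [V said] [CP [C whether] [S [NP [Det a] [N letter]] [VP [V said] [NP [Det the] [N student]]]]]]]]]
The span 'whether a letter said the student' is the CP node built by CP → C S.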